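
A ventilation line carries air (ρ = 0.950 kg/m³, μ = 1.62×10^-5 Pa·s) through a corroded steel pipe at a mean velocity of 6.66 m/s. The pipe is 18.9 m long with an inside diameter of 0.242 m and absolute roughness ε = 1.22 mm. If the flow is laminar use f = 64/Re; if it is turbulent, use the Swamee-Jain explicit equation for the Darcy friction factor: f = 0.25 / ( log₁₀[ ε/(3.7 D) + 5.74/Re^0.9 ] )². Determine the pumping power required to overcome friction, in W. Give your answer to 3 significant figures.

P ≈ 16.0 W

Reynolds number Re = ρVD/μ = 0.95 · 6.66 · 0.242 / 1.62e-05 = 9.451e+04.
Re > 4000 → turbulent. Relative roughness ε/D = 0.00122/0.242 = 0.00504. Swamee-Jain: f = 0.25/(log₁₀[0.00504/3.7 + 5.74/9.451e+04^0.9])² = 0.25/(log₁₀[0.00136 + 0.000191])² = 0.25/(-2.809)² = 0.03169.
Darcy-Weisbach: ΔP = f(L/D)(ρV²/2) = 0.03169·(18.9/0.242)·(0.95·6.66²/2) = 0.03169·78.1·21.07 = 52.15 Pa.
Q = V·A = 6.66·0.046 = 0.3063 m³/s.
Pumping power P = QΔP = 0.3063·52.15 = 15.97 W = 16.0 W.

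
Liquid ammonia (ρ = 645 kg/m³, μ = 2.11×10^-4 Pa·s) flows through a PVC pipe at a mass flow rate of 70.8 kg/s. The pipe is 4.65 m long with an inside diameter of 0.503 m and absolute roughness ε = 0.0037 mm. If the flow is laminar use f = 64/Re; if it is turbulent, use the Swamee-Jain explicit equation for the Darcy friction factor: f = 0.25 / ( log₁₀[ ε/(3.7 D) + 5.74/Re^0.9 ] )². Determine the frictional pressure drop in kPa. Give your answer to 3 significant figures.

ΔP ≈ 0.0110 kPa

A = πD²/4 = π(0.503)²/4 = 0.1987 m²; mean velocity V = ṁ/(ρA) = 70.8/(645 · 0.1987) = 0.5524 m/s.
Reynolds number Re = ρVD/μ = 645 · 0.5524 · 0.503 / 0.000211 = 8.494e+05.
Re > 4000 → turbulent. Relative roughness ε/D = 3.7e-06/0.503 = 7.36e-06. Swamee-Jain: f = 0.25/(log₁₀[7.36e-06/3.7 + 5.74/8.494e+05^0.9])² = 0.25/(log₁₀[1.99e-06 + 2.65e-05])² = 0.25/(-4.546)² = 0.0121.
Darcy-Weisbach: ΔP = f(L/D)(ρV²/2) = 0.0121·(4.65/0.503)·(645·0.5524²/2) = 0.0121·9.245·98.41 = 11.01 Pa.
ΔP = 11.01 Pa = 0.0110 kPa.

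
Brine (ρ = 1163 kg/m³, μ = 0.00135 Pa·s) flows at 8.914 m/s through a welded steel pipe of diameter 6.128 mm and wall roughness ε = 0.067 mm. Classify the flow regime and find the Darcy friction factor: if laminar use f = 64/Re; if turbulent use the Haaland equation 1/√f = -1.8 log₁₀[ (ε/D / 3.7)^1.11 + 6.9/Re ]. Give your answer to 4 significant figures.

Re = ρVD/μ = 1163·8.914·0.006128/0.00135 = 4.706e+04.
Re > 4000 → turbulent. ε/D = 6.7e-05/0.006128 = 0.0109; Haaland: 1/√f = -1.8 log₁₀[0.00156 + 0.000147] = 4.983, so f = 0.04027.

f ≈ 0.04027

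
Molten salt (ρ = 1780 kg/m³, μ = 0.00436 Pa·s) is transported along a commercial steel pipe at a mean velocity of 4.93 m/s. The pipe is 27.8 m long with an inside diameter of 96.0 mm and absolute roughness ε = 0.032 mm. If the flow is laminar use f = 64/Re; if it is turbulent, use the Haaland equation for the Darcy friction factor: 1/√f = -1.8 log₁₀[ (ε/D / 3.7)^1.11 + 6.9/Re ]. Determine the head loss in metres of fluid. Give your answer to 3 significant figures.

Reynolds number Re = ρVD/μ = 1780 · 4.93 · 0.096 / 0.00436 = 1.932e+05.
Re > 4000 → turbulent. Relative roughness ε/D = 3.2e-05/0.096 = 0.000333. Haaland: 1/√f = -1.8 log₁₀[(0.000333/3.7)^1.11 + 6.9/1.932e+05] = -1.8 log₁₀[3.23e-05 + 3.57e-05] = 7.501, so f = 0.01777.
Darcy-Weisbach: ΔP = f(L/D)(ρV²/2) = 0.01777·(27.8/0.096)·(1780·4.93²/2) = 0.01777·289.6·2.163e+04 = 1.113e+05 Pa.
Head loss h_f = ΔP/(ρg) = 1.113e+05/(1780·9.81) = 6.38 m.

h_f ≈ 6.38 m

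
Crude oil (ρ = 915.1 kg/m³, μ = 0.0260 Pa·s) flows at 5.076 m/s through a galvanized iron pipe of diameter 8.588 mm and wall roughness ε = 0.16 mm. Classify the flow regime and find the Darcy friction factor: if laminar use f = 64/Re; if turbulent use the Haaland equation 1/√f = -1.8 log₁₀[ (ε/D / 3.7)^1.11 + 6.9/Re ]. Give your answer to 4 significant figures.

Re = ρVD/μ = 915.1·5.076·0.008588/0.026 = 1534.
Re < 2300 → laminar, so f = 64/Re = 0.04171 (roughness is irrelevant in laminar flow).

f ≈ 0.04171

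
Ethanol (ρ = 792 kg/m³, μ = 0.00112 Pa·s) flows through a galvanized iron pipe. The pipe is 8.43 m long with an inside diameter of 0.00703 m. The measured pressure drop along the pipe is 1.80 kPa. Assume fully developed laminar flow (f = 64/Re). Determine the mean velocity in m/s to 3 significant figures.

For laminar flow, f = 64/Re with Re = ρVD/μ, so Darcy-Weisbach reduces to ΔP = 32μLV/D². Solving for V: V = ΔP·D²/(32μL) = 1800·(0.00703)²/(32·0.00112·8.43) = 0.2944 m/s.
Check: Re = ρVD/μ = 792·0.2944·0.00703/0.00112 = 1464 < 2300, so the laminar assumption holds.

V ≈ 0.294 m/s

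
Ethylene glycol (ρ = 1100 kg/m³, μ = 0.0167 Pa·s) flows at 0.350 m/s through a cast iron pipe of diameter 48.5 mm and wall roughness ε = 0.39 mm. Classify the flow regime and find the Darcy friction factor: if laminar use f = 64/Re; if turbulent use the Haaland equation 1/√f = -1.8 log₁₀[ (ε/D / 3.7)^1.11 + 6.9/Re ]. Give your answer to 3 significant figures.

Re = ρVD/μ = 1100·0.35·0.0485/0.0167 = 1118.
Re < 2300 → laminar, so f = 64/Re = 0.05724 (roughness is irrelevant in laminar flow).

f ≈ 0.0572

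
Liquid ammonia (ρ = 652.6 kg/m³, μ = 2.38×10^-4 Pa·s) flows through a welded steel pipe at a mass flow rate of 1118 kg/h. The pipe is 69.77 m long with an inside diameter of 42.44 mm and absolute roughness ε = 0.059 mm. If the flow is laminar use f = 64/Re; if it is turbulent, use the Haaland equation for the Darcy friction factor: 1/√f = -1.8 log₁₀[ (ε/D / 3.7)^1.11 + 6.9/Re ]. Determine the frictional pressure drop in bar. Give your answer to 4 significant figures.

ΔP ≈ 0.01550 bar

ṁ = 1118 kg/h = 1118/3600 = 0.3106 kg/s.
A = πD²/4 = π(0.04244)²/4 = 0.001415 m²; mean velocity V = ṁ/(ρA) = 0.3106/(652.6 · 0.001415) = 0.3364 m/s.
Reynolds number Re = ρVD/μ = 652.6 · 0.3364 · 0.04244 / 0.000238 = 3.915e+04.
Re > 4000 → turbulent. Relative roughness ε/D = 5.9e-05/0.04244 = 0.00139. Haaland: 1/√f = -1.8 log₁₀[(0.00139/3.7)^1.11 + 6.9/3.915e+04] = -1.8 log₁₀[0.000158 + 0.000176] = 6.257, so f = 0.02554.
Darcy-Weisbach: ΔP = f(L/D)(ρV²/2) = 0.02554·(69.77/0.04244)·(652.6·0.3364²/2) = 0.02554·1644·36.92 = 1550 Pa.
ΔP = 1550 Pa = 0.01550 bar.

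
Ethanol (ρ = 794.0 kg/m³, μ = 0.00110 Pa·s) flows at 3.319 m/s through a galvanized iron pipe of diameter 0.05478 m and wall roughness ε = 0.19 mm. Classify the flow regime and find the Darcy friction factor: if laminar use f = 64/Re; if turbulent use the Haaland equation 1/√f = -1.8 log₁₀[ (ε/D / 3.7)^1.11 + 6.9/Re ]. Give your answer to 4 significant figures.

f ≈ 0.02814

Re = ρVD/μ = 794·3.319·0.05478/0.0011 = 1.312e+05.
Re > 4000 → turbulent. ε/D = 0.00019/0.05478 = 0.00347; Haaland: 1/√f = -1.8 log₁₀[0.000435 + 5.26e-05] = 5.961, so f = 0.02814.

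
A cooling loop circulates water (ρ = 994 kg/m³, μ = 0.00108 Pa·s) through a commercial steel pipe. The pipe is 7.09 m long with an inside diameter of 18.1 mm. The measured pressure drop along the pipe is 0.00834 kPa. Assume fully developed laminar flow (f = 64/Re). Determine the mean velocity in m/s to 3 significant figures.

V ≈ 0.0112 m/s

For laminar flow, f = 64/Re with Re = ρVD/μ, so Darcy-Weisbach reduces to ΔP = 32μLV/D². Solving for V: V = ΔP·D²/(32μL) = 8.34·(0.0181)²/(32·0.00108·7.09) = 0.01115 m/s.
Check: Re = ρVD/μ = 994·0.01115·0.0181/0.00108 = 185.8 < 2300, so the laminar assumption holds.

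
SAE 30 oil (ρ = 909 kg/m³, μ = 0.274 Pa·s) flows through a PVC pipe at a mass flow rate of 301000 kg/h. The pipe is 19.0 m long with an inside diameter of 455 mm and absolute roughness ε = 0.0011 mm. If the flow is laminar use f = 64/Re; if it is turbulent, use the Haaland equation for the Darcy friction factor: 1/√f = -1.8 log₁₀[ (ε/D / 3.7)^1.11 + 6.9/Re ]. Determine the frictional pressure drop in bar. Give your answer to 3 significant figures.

ΔP ≈ 0.00455 bar

ṁ = 301000 kg/h = 301000/3600 = 83.61 kg/s.
A = πD²/4 = π(0.455)²/4 = 0.1626 m²; mean velocity V = ṁ/(ρA) = 83.61/(909 · 0.1626) = 0.5657 m/s.
Reynolds number Re = ρVD/μ = 909 · 0.5657 · 0.455 / 0.274 = 853.9.
Re < 2300 → laminar flow, so f = 64/Re = 64/853.9 = 0.07495 (the turbulent correlation is not needed).
Darcy-Weisbach: ΔP = f(L/D)(ρV²/2) = 0.07495·(19/0.455)·(909·0.5657²/2) = 0.07495·41.76·145.4 = 455.2 Pa.
ΔP = 455.2 Pa = 0.00455 bar.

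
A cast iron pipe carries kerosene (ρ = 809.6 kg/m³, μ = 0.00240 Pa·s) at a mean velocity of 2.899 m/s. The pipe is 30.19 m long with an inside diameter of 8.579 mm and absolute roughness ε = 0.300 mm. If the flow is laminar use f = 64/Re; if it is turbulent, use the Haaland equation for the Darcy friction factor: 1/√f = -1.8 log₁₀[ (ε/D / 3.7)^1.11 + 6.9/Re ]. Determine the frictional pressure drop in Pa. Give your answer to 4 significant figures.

ΔP ≈ 771600 Pa

Reynolds number Re = ρVD/μ = 809.6 · 2.899 · 0.008579 / 0.0024 = 8390.
Re > 4000 → turbulent. Relative roughness ε/D = 0.0003/0.008579 = 0.035. Haaland: 1/√f = -1.8 log₁₀[(0.035/3.7)^1.11 + 6.9/8390] = -1.8 log₁₀[0.00566 + 0.000822] = 3.939, so f = 0.06445.
Darcy-Weisbach: ΔP = f(L/D)(ρV²/2) = 0.06445·(30.19/0.008579)·(809.6·2.899²/2) = 0.06445·3519·3402 = 7.716e+05 Pa.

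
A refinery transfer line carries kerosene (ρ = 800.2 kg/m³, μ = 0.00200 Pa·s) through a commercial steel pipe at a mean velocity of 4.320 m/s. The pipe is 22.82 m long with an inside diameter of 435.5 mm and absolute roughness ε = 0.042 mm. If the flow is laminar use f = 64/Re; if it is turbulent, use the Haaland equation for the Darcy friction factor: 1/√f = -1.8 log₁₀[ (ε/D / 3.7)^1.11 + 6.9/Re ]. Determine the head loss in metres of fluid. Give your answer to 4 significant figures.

Reynolds number Re = ρVD/μ = 800.2 · 4.32 · 0.4355 / 0.002 = 7.527e+05.
Re > 4000 → turbulent. Relative roughness ε/D = 4.2e-05/0.4355 = 9.64e-05. Haaland: 1/√f = -1.8 log₁₀[(9.64e-05/3.7)^1.11 + 6.9/7.527e+05] = -1.8 log₁₀[8.16e-06 + 9.17e-06] = 8.57, so f = 0.01362.
Darcy-Weisbach: ΔP = f(L/D)(ρV²/2) = 0.01362·(22.82/0.4355)·(800.2·4.32²/2) = 0.01362·52.4·7467 = 5327 Pa.
Head loss h_f = ΔP/(ρg) = 5327/(800.2·9.81) = 0.6786 m.

h_f ≈ 0.6786 m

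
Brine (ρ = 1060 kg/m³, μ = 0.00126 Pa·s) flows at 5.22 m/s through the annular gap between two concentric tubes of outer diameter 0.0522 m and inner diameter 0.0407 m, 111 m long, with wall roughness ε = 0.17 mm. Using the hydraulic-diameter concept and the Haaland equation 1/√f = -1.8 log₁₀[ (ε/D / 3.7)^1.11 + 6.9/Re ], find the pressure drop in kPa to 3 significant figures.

Hydraulic diameter D_h = 4A/P = D_o - D_i = 0.0522 - 0.0407 = 0.0115 m.
Re = ρVD_h/μ = 1060·5.22·0.0115/0.00126 = 5.05e+04.
ε/D_h = 0.00017/0.0115 = 0.0148; Haaland gives 1/√f = -1.8 log₁₀[0.00218+0.000137] = 4.745, so f = 0.04442.
ΔP = f(L/D_h)(ρV²/2) = 0.04442·111/0.0115·1.444e+04 = 6.192e+06 Pa.
ΔP = 6190 kPa.

ΔP ≈ 6190 kPa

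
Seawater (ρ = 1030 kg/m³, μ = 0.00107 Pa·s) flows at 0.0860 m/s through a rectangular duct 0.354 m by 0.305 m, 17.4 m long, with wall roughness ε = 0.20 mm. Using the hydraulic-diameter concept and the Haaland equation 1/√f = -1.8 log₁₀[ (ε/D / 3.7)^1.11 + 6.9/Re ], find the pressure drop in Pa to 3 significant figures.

Hydraulic diameter D_h = 4A/P = 4·(0.354·0.305)/(2·(0.354+0.305)) = 0.4319/1.318 = 0.3277 m.
Re = ρVD_h/μ = 1030·0.086·0.3277/0.00107 = 2.713e+04.
ε/D_h = 0.0002/0.3277 = 0.00061; Haaland gives 1/√f = -1.8 log₁₀[6.33e-05+0.000254] = 6.297, so f = 0.02522.
ΔP = f(L/D_h)(ρV²/2) = 0.02522·17.4/0.3277·3.809 = 5.102 Pa.

ΔP ≈ 5.10 Pa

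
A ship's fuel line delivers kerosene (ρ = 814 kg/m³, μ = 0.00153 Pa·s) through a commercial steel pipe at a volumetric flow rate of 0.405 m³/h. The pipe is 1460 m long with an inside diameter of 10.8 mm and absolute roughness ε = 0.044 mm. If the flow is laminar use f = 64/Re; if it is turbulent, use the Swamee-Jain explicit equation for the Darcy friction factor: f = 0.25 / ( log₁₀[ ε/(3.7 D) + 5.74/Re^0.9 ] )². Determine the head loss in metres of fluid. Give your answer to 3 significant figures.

Q = 0.405 m³/h = 0.405/3600 = 0.0001125 m³/s.
Cross-sectional area A = πD²/4 = π(0.0108)²/4 = 9.161e-05 m²; mean velocity V = Q/A = 0.0001125/9.161e-05 = 1.228 m/s.
Reynolds number Re = ρVD/μ = 814 · 1.228 · 0.0108 / 0.00153 = 7056.
Re > 4000 → turbulent. Relative roughness ε/D = 4.4e-05/0.0108 = 0.00407. Swamee-Jain: f = 0.25/(log₁₀[0.00407/3.7 + 5.74/7056^0.9])² = 0.25/(log₁₀[0.0011 + 0.00197])² = 0.25/(-2.512)² = 0.03961.
Darcy-Weisbach: ΔP = f(L/D)(ρV²/2) = 0.03961·(1460/0.0108)·(814·1.228²/2) = 0.03961·1.352e+05·613.8 = 3.287e+06 Pa.
Head loss h_f = ΔP/(ρg) = 3.287e+06/(814·9.81) = 412 m.

h_f ≈ 412 m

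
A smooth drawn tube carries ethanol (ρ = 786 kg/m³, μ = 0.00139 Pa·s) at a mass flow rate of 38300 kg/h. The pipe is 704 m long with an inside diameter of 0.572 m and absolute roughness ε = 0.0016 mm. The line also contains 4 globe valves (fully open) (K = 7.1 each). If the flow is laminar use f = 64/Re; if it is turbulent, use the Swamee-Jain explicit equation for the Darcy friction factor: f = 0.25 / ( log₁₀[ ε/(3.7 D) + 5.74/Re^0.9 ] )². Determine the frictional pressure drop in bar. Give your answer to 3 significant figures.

ΔP ≈ 6.71×10^-4 bar

ṁ = 38300 kg/h = 38300/3600 = 10.64 kg/s.
A = πD²/4 = π(0.572)²/4 = 0.257 m²; mean velocity V = ṁ/(ρA) = 10.64/(786 · 0.257) = 0.05267 m/s.
Reynolds number Re = ρVD/μ = 786 · 0.05267 · 0.572 / 0.00139 = 1.704e+04.
Re > 4000 → turbulent. Relative roughness ε/D = 1.6e-06/0.572 = 2.8e-06. Swamee-Jain: f = 0.25/(log₁₀[2.8e-06/3.7 + 5.74/1.704e+04^0.9])² = 0.25/(log₁₀[7.56e-07 + 0.000893])² = 0.25/(-3.049)² = 0.02689.
Total minor-loss coefficient ΣK = 4·7.1 = 28.4.
ΔP = [f·L/D + ΣK]·(ρV²/2) = [0.02689·704/0.572 + 28.4]·(786·0.05267²/2) = [33.1 + 28.4]·1.09 = 67.06 Pa.
ΔP = 67.06 Pa = 6.71×10^-4 bar.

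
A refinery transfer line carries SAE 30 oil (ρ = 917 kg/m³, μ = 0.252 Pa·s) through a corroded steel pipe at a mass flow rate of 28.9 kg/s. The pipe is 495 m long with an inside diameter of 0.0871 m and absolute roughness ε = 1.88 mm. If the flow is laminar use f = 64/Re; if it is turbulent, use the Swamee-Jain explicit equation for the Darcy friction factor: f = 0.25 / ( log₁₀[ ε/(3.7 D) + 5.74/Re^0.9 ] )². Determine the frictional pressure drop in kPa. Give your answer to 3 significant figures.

ΔP ≈ 2780 kPa

A = πD²/4 = π(0.0871)²/4 = 0.005958 m²; mean velocity V = ṁ/(ρA) = 28.9/(917 · 0.005958) = 5.289 m/s.
Reynolds number Re = ρVD/μ = 917 · 5.289 · 0.0871 / 0.252 = 1676.
Re < 2300 → laminar flow, so f = 64/Re = 64/1676 = 0.03818 (the turbulent correlation is not needed).
Darcy-Weisbach: ΔP = f(L/D)(ρV²/2) = 0.03818·(495/0.0871)·(917·5.289²/2) = 0.03818·5683·1.283e+04 = 2.783e+06 Pa.
ΔP = 2.783e+06 Pa = 2780 kPa.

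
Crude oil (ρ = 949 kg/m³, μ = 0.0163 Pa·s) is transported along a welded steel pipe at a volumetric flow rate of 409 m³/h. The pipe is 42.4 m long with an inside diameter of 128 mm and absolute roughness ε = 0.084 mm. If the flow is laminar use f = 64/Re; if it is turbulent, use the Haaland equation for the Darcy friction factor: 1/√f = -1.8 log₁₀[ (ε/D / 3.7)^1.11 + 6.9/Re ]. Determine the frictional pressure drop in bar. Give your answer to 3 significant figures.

ΔP ≈ 2.67 bar

Q = 409 m³/h = 409/3600 = 0.1136 m³/s.
Cross-sectional area A = πD²/4 = π(0.128)²/4 = 0.01287 m²; mean velocity V = Q/A = 0.1136/0.01287 = 8.829 m/s.
Reynolds number Re = ρVD/μ = 949 · 8.829 · 0.128 / 0.0163 = 6.58e+04.
Re > 4000 → turbulent. Relative roughness ε/D = 8.4e-05/0.128 = 0.000656. Haaland: 1/√f = -1.8 log₁₀[(0.000656/3.7)^1.11 + 6.9/6.58e+04] = -1.8 log₁₀[6.86e-05 + 0.000105] = 6.769, so f = 0.02182.
Darcy-Weisbach: ΔP = f(L/D)(ρV²/2) = 0.02182·(42.4/0.128)·(949·8.829²/2) = 0.02182·331.2·3.699e+04 = 2.674e+05 Pa.
ΔP = 2.674e+05 Pa = 2.67 bar.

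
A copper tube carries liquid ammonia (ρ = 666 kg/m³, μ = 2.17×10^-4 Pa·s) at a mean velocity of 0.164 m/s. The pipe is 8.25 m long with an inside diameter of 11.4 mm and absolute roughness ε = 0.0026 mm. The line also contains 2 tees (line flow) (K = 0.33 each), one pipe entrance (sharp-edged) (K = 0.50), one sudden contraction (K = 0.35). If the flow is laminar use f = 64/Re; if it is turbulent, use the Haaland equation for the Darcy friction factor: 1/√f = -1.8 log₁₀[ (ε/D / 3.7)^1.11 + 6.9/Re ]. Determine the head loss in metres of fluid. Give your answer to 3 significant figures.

Reynolds number Re = ρVD/μ = 666 · 0.164 · 0.0114 / 0.000217 = 5738.
Re > 4000 → turbulent. Relative roughness ε/D = 2.6e-06/0.0114 = 0.000228. Haaland: 1/√f = -1.8 log₁₀[(0.000228/3.7)^1.11 + 6.9/5738] = -1.8 log₁₀[2.12e-05 + 0.0012] = 5.242, so f = 0.03639.
Total minor-loss coefficient ΣK = 2·0.33 + 1·0.5 + 1·0.35 = 1.51.
ΔP = [f·L/D + ΣK]·(ρV²/2) = [0.03639·8.25/0.0114 + 1.51]·(666·0.164²/2) = [26.33 + 1.51]·8.956 = 249.4 Pa.
Head loss h_f = ΔP/(ρg) = 249.4/(666·9.81) = 0.0382 m.

h_f ≈ 0.0382 m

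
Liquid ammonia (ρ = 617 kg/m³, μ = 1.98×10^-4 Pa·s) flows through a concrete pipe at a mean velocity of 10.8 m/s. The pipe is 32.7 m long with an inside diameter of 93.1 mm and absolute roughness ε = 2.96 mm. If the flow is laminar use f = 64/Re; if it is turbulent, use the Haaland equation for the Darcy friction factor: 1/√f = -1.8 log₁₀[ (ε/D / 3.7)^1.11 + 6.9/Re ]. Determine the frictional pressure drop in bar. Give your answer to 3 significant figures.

Reynolds number Re = ρVD/μ = 617 · 10.8 · 0.0931 / 0.000198 = 3.133e+06.
Re > 4000 → turbulent. Relative roughness ε/D = 0.00296/0.0931 = 0.0318. Haaland: 1/√f = -1.8 log₁₀[(0.0318/3.7)^1.11 + 6.9/3.133e+06] = -1.8 log₁₀[0.00509 + 2.2e-06] = 4.127, so f = 0.05871.
Darcy-Weisbach: ΔP = f(L/D)(ρV²/2) = 0.05871·(32.7/0.0931)·(617·10.8²/2) = 0.05871·351.2·3.598e+04 = 7.42e+05 Pa.
ΔP = 7.42e+05 Pa = 7.42 bar.

ΔP ≈ 7.42 bar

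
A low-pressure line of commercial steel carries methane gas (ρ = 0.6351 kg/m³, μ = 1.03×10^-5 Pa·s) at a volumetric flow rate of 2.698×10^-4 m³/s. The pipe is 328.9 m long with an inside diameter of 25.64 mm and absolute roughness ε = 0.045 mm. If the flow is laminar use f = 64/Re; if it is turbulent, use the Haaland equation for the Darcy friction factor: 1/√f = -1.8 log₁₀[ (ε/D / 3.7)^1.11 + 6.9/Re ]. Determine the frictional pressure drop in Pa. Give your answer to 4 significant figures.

Cross-sectional area A = πD²/4 = π(0.02564)²/4 = 0.0005163 m²; mean velocity V = Q/A = 0.0002698/0.0005163 = 0.5225 m/s.
Reynolds number Re = ρVD/μ = 0.6351 · 0.5225 · 0.02564 / 1.03e-05 = 826.1.
Re < 2300 → laminar flow, so f = 64/Re = 64/826.1 = 0.07747 (the turbulent correlation is not needed).
Darcy-Weisbach: ΔP = f(L/D)(ρV²/2) = 0.07747·(328.9/0.02564)·(0.6351·0.5225²/2) = 0.07747·1.283e+04·0.08671 = 86.17 Pa.

ΔP ≈ 86.17 Pa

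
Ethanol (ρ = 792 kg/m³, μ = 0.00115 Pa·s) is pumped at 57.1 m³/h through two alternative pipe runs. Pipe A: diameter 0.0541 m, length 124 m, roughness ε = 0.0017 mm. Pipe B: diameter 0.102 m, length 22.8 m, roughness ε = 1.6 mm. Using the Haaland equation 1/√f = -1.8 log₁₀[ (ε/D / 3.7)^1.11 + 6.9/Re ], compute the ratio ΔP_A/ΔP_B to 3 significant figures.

Pipe A: V = Q/A = 0.01586/0.002299 = 6.9 m/s; Re = 2.571e+05; ε/D = 3.14e-05; Haaland → f = 0.01501; ΔP_A = f(L/D)(ρV²/2) = 6.486e+05 Pa.
Pipe B: V = Q/A = 0.01586/0.008171 = 1.941 m/s; Re = 1.364e+05; ε/D = 0.0157; Haaland → f = 0.04481; ΔP_B = f(L/D)(ρV²/2) = 1.495e+04 Pa.
ΔP_A/ΔP_B = 6.486e+05/1.495e+04 = 43.4.

ΔP_A/ΔP_B ≈ 43.4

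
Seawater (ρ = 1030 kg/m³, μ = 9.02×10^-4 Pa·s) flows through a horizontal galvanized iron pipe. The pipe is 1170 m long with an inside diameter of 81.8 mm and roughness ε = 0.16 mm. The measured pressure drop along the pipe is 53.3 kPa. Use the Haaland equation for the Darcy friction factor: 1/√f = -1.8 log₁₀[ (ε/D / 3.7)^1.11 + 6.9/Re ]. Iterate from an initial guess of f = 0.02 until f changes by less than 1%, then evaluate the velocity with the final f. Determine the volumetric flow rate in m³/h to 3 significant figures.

Rearranging Darcy-Weisbach: V = √(2·ΔP·D/(f·L·ρ)). With ε/D = 0.00016/0.0818 = 0.00196, iterate starting from f = 0.02:
  f = 0.02 → V = √(2·5.33e+04·0.0818/(0.02·1170·1030)) = 0.6015 m/s; Re = ρVD/μ = 5.618e+04; f → 0.0259
  f = 0.0259 → V = 0.5285 m/s; Re = 4.937e+04; f → 0.02621
  f = 0.02621 → V = 0.5254 m/s; Re = 4.908e+04; f → 0.02623
Converged (Δf/f < 1%). With the final f = 0.02623: V = √(2·5.33e+04·0.0818/(0.02623·1170·1030)) = 0.5253 m/s.
Q = V·A = 0.5253·(π/4·0.0818²) = 0.00276 m³/s = 9.94 m³/h.

Q ≈ 9.94 m³/h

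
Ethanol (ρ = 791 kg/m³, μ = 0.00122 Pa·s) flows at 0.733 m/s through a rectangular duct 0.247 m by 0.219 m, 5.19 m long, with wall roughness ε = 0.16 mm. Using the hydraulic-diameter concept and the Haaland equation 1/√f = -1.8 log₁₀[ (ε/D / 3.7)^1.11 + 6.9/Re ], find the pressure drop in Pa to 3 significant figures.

Hydraulic diameter D_h = 4A/P = 4·(0.247·0.219)/(2·(0.247+0.219)) = 0.2164/0.932 = 0.2322 m.
Re = ρVD_h/μ = 791·0.733·0.2322/0.00122 = 1.103e+05.
ε/D_h = 0.00016/0.2322 = 0.000689; Haaland gives 1/√f = -1.8 log₁₀[7.24e-05+6.25e-05] = 6.966, so f = 0.02061.
ΔP = f(L/D_h)(ρV²/2) = 0.02061·5.19/0.2322·212.5 = 97.91 Pa.

ΔP ≈ 97.9 Pa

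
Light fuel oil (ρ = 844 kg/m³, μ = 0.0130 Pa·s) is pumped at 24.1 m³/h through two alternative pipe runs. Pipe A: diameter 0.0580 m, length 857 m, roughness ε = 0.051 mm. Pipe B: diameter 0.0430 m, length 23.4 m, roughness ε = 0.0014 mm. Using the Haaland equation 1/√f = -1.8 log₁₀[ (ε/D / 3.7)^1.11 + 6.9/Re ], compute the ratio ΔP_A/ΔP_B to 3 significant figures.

Pipe A: V = Q/A = 0.006694/0.002642 = 2.534 m/s; Re = 9541; ε/D = 0.000879; Haaland → f = 0.03238; ΔP_A = f(L/D)(ρV²/2) = 1.296e+06 Pa.
Pipe B: V = Q/A = 0.006694/0.001452 = 4.61 m/s; Re = 1.287e+04; ε/D = 3.26e-05; Haaland → f = 0.02889; ΔP_B = f(L/D)(ρV²/2) = 1.41e+05 Pa.
ΔP_A/ΔP_B = 1.296e+06/1.41e+05 = 9.20.

ΔP_A/ΔP_B ≈ 9.20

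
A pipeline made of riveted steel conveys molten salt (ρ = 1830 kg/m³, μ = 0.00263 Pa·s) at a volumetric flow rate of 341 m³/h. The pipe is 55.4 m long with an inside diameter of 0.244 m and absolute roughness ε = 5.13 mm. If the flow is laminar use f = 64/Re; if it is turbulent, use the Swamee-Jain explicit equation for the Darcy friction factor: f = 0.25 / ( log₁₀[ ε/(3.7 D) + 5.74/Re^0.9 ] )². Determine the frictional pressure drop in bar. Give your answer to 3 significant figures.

Q = 341 m³/h = 341/3600 = 0.09472 m³/s.
Cross-sectional area A = πD²/4 = π(0.244)²/4 = 0.04676 m²; mean velocity V = Q/A = 0.09472/0.04676 = 2.026 m/s.
Reynolds number Re = ρVD/μ = 1830 · 2.026 · 0.244 / 0.00263 = 3.439e+05.
Re > 4000 → turbulent. Relative roughness ε/D = 0.00513/0.244 = 0.021. Swamee-Jain: f = 0.25/(log₁₀[0.021/3.7 + 5.74/3.439e+05^0.9])² = 0.25/(log₁₀[0.00568 + 5.97e-05])² = 0.25/(-2.241)² = 0.04978.
Darcy-Weisbach: ΔP = f(L/D)(ρV²/2) = 0.04978·(55.4/0.244)·(1830·2.026²/2) = 0.04978·227·3755 = 4.244e+04 Pa.
ΔP = 4.244e+04 Pa = 0.424 bar.

ΔP ≈ 0.424 bar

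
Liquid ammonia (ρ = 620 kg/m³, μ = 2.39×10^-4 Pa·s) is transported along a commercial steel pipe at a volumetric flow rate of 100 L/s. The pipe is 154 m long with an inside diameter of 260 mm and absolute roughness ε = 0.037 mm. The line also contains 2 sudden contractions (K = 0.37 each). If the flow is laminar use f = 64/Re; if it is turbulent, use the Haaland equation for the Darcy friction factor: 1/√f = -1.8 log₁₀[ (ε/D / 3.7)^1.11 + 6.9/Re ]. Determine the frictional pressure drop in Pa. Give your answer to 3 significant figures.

Q = 100 L/s = 100/1000 = 0.1 m³/s.
Cross-sectional area A = πD²/4 = π(0.26)²/4 = 0.05309 m²; mean velocity V = Q/A = 0.1/0.05309 = 1.883 m/s.
Reynolds number Re = ρVD/μ = 620 · 1.883 · 0.26 / 0.000239 = 1.27e+06.
Re > 4000 → turbulent. Relative roughness ε/D = 3.7e-05/0.26 = 0.000142. Haaland: 1/√f = -1.8 log₁₀[(0.000142/3.7)^1.11 + 6.9/1.27e+06] = -1.8 log₁₀[1.26e-05 + 5.43e-06] = 8.54, so f = 0.01371.
Total minor-loss coefficient ΣK = 2·0.37 = 0.74.
ΔP = [f·L/D + ΣK]·(ρV²/2) = [0.01371·154/0.26 + 0.74]·(620·1.883²/2) = [8.121 + 0.74]·1100 = 9744 Pa.

ΔP ≈ 9740 Pa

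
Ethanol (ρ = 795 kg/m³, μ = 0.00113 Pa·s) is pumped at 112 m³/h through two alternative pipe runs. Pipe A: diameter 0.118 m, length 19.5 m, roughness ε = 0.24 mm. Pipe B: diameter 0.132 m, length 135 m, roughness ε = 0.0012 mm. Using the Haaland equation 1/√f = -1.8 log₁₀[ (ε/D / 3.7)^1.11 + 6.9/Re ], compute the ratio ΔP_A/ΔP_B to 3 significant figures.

Pipe A: V = Q/A = 0.03111/0.01094 = 2.845 m/s; Re = 2.362e+05; ε/D = 0.00203; Haaland → f = 0.02423; ΔP_A = f(L/D)(ρV²/2) = 1.288e+04 Pa.
Pipe B: V = Q/A = 0.03111/0.01368 = 2.273 m/s; Re = 2.111e+05; ε/D = 9.09e-06; Haaland → f = 0.01539; ΔP_B = f(L/D)(ρV²/2) = 3.234e+04 Pa.
ΔP_A/ΔP_B = 1.288e+04/3.234e+04 = 0.398.

ΔP_A/ΔP_B ≈ 0.398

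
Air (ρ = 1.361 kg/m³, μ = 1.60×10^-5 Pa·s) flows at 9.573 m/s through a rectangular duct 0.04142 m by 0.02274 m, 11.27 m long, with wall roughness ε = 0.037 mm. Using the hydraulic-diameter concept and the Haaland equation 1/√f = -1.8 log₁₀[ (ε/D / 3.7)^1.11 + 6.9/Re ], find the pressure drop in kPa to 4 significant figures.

ΔP ≈ 0.6519 kPa

Hydraulic diameter D_h = 4A/P = 4·(0.04142·0.02274)/(2·(0.04142+0.02274)) = 0.003768/0.1283 = 0.02936 m.
Re = ρVD_h/μ = 1.361·9.573·0.02936/1.6e-05 = 2.391e+04.
ε/D_h = 3.7e-05/0.02936 = 0.00126; Haaland gives 1/√f = -1.8 log₁₀[0.000142+0.000289] = 6.06, so f = 0.02723.
ΔP = f(L/D_h)(ρV²/2) = 0.02723·11.27/0.02936·62.36 = 651.9 Pa.
ΔP = 0.6519 kPa.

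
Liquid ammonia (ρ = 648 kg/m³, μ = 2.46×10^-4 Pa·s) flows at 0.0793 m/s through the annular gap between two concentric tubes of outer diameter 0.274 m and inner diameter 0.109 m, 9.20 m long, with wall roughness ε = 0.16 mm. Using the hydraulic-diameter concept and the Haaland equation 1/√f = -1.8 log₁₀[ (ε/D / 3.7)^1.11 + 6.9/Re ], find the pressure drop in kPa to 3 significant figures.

ΔP ≈ 0.00284 kPa

Hydraulic diameter D_h = 4A/P = D_o - D_i = 0.274 - 0.109 = 0.165 m.
Re = ρVD_h/μ = 648·0.0793·0.165/0.000246 = 3.447e+04.
ε/D_h = 0.00016/0.165 = 0.00097; Haaland gives 1/√f = -1.8 log₁₀[0.000106+0.0002] = 6.326, so f = 0.02499.
ΔP = f(L/D_h)(ρV²/2) = 0.02499·9.2/0.165·2.037 = 2.839 Pa.
ΔP = 0.00284 kPa.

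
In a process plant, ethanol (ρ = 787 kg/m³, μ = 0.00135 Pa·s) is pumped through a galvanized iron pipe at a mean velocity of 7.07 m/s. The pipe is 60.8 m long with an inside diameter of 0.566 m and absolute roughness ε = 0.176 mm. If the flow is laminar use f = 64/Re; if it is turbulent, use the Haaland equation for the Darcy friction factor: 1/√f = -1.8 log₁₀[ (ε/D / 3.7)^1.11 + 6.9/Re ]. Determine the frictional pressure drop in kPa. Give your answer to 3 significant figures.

Reynolds number Re = ρVD/μ = 787 · 7.07 · 0.566 / 0.00135 = 2.333e+06.
Re > 4000 → turbulent. Relative roughness ε/D = 0.000176/0.566 = 0.000311. Haaland: 1/√f = -1.8 log₁₀[(0.000311/3.7)^1.11 + 6.9/2.333e+06] = -1.8 log₁₀[2.99e-05 + 2.96e-06] = 8.069, so f = 0.01536.
Darcy-Weisbach: ΔP = f(L/D)(ρV²/2) = 0.01536·(60.8/0.566)·(787·7.07²/2) = 0.01536·107.4·1.967e+04 = 3.245e+04 Pa.
ΔP = 3.245e+04 Pa = 32.4 kPa.

ΔP ≈ 32.4 kPa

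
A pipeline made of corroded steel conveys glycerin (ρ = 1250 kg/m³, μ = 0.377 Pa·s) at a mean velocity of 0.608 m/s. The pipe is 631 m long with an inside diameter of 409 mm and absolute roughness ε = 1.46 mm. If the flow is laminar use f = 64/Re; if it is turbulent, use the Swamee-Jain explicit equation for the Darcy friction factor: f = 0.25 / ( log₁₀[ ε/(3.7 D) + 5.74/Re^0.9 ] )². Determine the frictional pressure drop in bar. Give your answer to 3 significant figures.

ΔP ≈ 0.277 bar

Reynolds number Re = ρVD/μ = 1250 · 0.608 · 0.409 / 0.377 = 824.5.
Re < 2300 → laminar flow, so f = 64/Re = 64/824.5 = 0.07762 (the turbulent correlation is not needed).
Darcy-Weisbach: ΔP = f(L/D)(ρV²/2) = 0.07762·(631/0.409)·(1250·0.608²/2) = 0.07762·1543·231 = 2.767e+04 Pa.
ΔP = 2.767e+04 Pa = 0.277 bar.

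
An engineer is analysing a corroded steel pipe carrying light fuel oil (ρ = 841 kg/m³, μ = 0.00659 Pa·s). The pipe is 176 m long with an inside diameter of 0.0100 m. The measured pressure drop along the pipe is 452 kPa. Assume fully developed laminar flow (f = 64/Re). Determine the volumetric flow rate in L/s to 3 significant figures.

Q ≈ 0.0956 L/s

For laminar flow, f = 64/Re with Re = ρVD/μ, so Darcy-Weisbach reduces to ΔP = 32μLV/D². Solving for V: V = ΔP·D²/(32μL) = 4.52e+05·(0.01)²/(32·0.00659·176) = 1.218 m/s.
Check: Re = ρVD/μ = 841·1.218·0.01/0.00659 = 1554 < 2300, so the laminar assumption holds.
Q = V·A = 1.218·(π/4·0.01²) = 9.565e-05 m³/s = 0.0956 L/s.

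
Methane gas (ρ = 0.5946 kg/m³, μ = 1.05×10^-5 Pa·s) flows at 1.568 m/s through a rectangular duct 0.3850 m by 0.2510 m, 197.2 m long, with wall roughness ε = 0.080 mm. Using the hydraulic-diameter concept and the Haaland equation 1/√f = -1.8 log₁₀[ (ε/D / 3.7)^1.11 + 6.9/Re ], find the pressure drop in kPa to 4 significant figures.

Hydraulic diameter D_h = 4A/P = 4·(0.385·0.251)/(2·(0.385+0.251)) = 0.3865/1.272 = 0.3039 m.
Re = ρVD_h/μ = 0.5946·1.568·0.3039/1.05e-05 = 2.698e+04.
ε/D_h = 8e-05/0.3039 = 0.000263; Haaland gives 1/√f = -1.8 log₁₀[2.49e-05+0.000256] = 6.393, so f = 0.02446.
ΔP = f(L/D_h)(ρV²/2) = 0.02446·197.2/0.3039·0.7309 = 11.6 Pa.
ΔP = 0.01160 kPa.

ΔP ≈ 0.01160 kPa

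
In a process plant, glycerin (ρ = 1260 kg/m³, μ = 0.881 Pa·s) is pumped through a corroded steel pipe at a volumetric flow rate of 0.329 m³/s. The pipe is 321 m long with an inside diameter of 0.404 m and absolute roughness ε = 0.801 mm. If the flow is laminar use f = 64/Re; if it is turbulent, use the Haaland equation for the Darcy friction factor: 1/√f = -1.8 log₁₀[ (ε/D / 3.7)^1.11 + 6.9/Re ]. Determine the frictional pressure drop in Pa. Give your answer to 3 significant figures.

ΔP ≈ 142000 Pa

Cross-sectional area A = πD²/4 = π(0.404)²/4 = 0.1282 m²; mean velocity V = Q/A = 0.329/0.1282 = 2.567 m/s.
Reynolds number Re = ρVD/μ = 1260 · 2.567 · 0.404 / 0.881 = 1483.
Re < 2300 → laminar flow, so f = 64/Re = 64/1483 = 0.04316 (the turbulent correlation is not needed).
Darcy-Weisbach: ΔP = f(L/D)(ρV²/2) = 0.04316·(321/0.404)·(1260·2.567²/2) = 0.04316·794.6·4150 = 1.423e+05 Pa.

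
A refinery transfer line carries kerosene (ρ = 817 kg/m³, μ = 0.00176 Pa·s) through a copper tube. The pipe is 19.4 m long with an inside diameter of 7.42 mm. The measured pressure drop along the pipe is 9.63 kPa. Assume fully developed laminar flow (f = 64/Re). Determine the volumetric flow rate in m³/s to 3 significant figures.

For laminar flow, f = 64/Re with Re = ρVD/μ, so Darcy-Weisbach reduces to ΔP = 32μLV/D². Solving for V: V = ΔP·D²/(32μL) = 9630·(0.00742)²/(32·0.00176·19.4) = 0.4853 m/s.
Check: Re = ρVD/μ = 817·0.4853·0.00742/0.00176 = 1671 < 2300, so the laminar assumption holds.
Q = V·A = 0.4853·(π/4·0.00742²) = 2.098e-05 m³/s = 2.10×10^-5 m³/s.

Q ≈ 2.10×10^-5 m³/s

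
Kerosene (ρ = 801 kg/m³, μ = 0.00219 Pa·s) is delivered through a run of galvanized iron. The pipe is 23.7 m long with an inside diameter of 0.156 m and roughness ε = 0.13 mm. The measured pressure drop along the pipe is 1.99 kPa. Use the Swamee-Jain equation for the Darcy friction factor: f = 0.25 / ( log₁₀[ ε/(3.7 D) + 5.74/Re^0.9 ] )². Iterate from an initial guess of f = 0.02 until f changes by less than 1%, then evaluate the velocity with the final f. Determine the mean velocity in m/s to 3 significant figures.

Rearranging Darcy-Weisbach: V = √(2·ΔP·D/(f·L·ρ)). With ε/D = 0.00013/0.156 = 0.000833, iterate starting from f = 0.02:
  f = 0.02 → V = √(2·1990·0.156/(0.02·23.7·801)) = 1.279 m/s; Re = ρVD/μ = 7.296e+04; f → 0.02253
  f = 0.02253 → V = 1.205 m/s; Re = 6.875e+04; f → 0.02269
Converged (Δf/f < 1%). With the final f = 0.02269: V = √(2·1990·0.156/(0.02269·23.7·801)) = 1.201 m/s.

V ≈ 1.20 m/s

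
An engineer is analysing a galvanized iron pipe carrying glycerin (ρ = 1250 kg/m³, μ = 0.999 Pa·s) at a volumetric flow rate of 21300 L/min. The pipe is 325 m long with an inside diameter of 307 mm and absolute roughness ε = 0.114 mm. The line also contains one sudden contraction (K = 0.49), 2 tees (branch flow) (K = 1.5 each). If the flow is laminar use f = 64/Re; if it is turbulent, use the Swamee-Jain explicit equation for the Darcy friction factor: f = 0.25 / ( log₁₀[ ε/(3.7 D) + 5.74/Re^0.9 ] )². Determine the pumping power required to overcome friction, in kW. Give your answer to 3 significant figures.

P ≈ 205 kW

Q = 21300 L/min = 21300/60000 = 0.355 m³/s.
Cross-sectional area A = πD²/4 = π(0.307)²/4 = 0.07402 m²; mean velocity V = Q/A = 0.355/0.07402 = 4.796 m/s.
Reynolds number Re = ρVD/μ = 1250 · 4.796 · 0.307 / 0.999 = 1842.
Re < 2300 → laminar flow, so f = 64/Re = 64/1842 = 0.03474 (the turbulent correlation is not needed).
Total minor-loss coefficient ΣK = 1·0.49 + 2·1.5 = 3.49.
ΔP = [f·L/D + ΣK]·(ρV²/2) = [0.03474·325/0.307 + 3.49]·(1250·4.796²/2) = [36.78 + 3.49]·1.437e+04 = 5.788e+05 Pa.
Pumping power P = QΔP = 0.355·5.788e+05 = 205500 W = 205 kW.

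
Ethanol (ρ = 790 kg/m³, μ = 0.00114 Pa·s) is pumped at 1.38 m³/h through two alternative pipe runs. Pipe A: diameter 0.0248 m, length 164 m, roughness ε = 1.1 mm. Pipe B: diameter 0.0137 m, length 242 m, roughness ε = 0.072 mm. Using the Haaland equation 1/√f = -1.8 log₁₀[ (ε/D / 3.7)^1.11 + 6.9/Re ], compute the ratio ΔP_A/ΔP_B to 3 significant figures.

ΔP_A/ΔP_B ≈ 0.0715

Pipe A: V = Q/A = 0.0003833/0.0004831 = 0.7936 m/s; Re = 1.364e+04; ε/D = 0.0444; Haaland → f = 0.06974; ΔP_A = f(L/D)(ρV²/2) = 1.147e+05 Pa.
Pipe B: V = Q/A = 0.0003833/0.0001474 = 2.6 m/s; Re = 2.469e+04; ε/D = 0.00526; Haaland → f = 0.03399; ΔP_B = f(L/D)(ρV²/2) = 1.604e+06 Pa.
ΔP_A/ΔP_B = 1.147e+05/1.604e+06 = 0.0715.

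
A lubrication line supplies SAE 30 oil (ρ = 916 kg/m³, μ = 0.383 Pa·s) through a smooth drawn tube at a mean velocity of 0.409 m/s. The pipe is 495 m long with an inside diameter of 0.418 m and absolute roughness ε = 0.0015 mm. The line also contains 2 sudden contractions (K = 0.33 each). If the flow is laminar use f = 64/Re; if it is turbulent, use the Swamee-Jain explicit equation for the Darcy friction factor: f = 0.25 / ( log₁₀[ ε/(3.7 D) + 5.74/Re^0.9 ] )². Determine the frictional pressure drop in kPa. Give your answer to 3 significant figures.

Reynolds number Re = ρVD/μ = 916 · 0.409 · 0.418 / 0.383 = 408.9.
Re < 2300 → laminar flow, so f = 64/Re = 64/408.9 = 0.1565 (the turbulent correlation is not needed).
Total minor-loss coefficient ΣK = 2·0.33 = 0.66.
ΔP = [f·L/D + ΣK]·(ρV²/2) = [0.1565·495/0.418 + 0.66]·(916·0.409²/2) = [185.4 + 0.66]·76.61 = 1.425e+04 Pa.
ΔP = 1.425e+04 Pa = 14.3 kPa.

ΔP ≈ 14.3 kPa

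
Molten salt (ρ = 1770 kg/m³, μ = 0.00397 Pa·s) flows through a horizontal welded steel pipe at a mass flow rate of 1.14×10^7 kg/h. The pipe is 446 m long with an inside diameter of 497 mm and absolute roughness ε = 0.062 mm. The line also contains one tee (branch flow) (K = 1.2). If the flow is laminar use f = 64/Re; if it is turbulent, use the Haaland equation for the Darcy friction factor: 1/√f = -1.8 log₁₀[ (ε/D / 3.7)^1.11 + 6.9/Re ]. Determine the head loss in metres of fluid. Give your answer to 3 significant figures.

ṁ = 1.14×10^7 kg/h = 1.14×10^7/3600 = 3167 kg/s.
A = πD²/4 = π(0.497)²/4 = 0.194 m²; mean velocity V = ṁ/(ρA) = 3167/(1770 · 0.194) = 9.222 m/s.
Reynolds number Re = ρVD/μ = 1770 · 9.222 · 0.497 / 0.00397 = 2.043e+06.
Re > 4000 → turbulent. Relative roughness ε/D = 6.2e-05/0.497 = 0.000125. Haaland: 1/√f = -1.8 log₁₀[(0.000125/3.7)^1.11 + 6.9/2.043e+06] = -1.8 log₁₀[1.09e-05 + 3.38e-06] = 8.724, so f = 0.01314.
Total minor-loss coefficient ΣK = 1·1.2 = 1.2.
ΔP = [f·L/D + ΣK]·(ρV²/2) = [0.01314·446/0.497 + 1.2]·(1770·9.222²/2) = [11.79 + 1.2]·7.527e+04 = 9.778e+05 Pa.
Head loss h_f = ΔP/(ρg) = 9.778e+05/(1770·9.81) = 56.3 m.

h_f ≈ 56.3 m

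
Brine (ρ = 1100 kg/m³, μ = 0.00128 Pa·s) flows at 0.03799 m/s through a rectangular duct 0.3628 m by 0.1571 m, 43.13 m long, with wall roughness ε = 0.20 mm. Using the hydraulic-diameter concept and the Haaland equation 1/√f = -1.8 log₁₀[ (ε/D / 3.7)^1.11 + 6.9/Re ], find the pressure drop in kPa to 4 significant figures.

ΔP ≈ 0.005450 kPa

Hydraulic diameter D_h = 4A/P = 4·(0.3628·0.1571)/(2·(0.3628+0.1571)) = 0.228/1.04 = 0.2193 m.
Re = ρVD_h/μ = 1100·0.03799·0.2193/0.00128 = 7158.
ε/D_h = 0.0002/0.2193 = 0.000912; Haaland gives 1/√f = -1.8 log₁₀[9.89e-05+0.000964] = 5.352, so f = 0.03491.
ΔP = f(L/D_h)(ρV²/2) = 0.03491·43.13/0.2193·0.7938 = 5.45 Pa.
ΔP = 0.005450 kPa.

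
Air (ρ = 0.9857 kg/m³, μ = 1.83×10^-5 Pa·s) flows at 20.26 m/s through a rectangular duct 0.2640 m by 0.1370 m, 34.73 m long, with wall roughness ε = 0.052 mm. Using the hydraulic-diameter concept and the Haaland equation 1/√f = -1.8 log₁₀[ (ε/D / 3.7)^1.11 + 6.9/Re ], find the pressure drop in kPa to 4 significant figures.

ΔP ≈ 0.6803 kPa

Hydraulic diameter D_h = 4A/P = 4·(0.264·0.137)/(2·(0.264+0.137)) = 0.1447/0.802 = 0.1804 m.
Re = ρVD_h/μ = 0.9857·20.26·0.1804/1.83e-05 = 1.969e+05.
ε/D_h = 5.2e-05/0.1804 = 0.000288; Haaland gives 1/√f = -1.8 log₁₀[2.75e-05+3.51e-05] = 7.567, so f = 0.01747.
ΔP = f(L/D_h)(ρV²/2) = 0.01747·34.73/0.1804·202.3 = 680.3 Pa.
ΔP = 0.6803 kPa.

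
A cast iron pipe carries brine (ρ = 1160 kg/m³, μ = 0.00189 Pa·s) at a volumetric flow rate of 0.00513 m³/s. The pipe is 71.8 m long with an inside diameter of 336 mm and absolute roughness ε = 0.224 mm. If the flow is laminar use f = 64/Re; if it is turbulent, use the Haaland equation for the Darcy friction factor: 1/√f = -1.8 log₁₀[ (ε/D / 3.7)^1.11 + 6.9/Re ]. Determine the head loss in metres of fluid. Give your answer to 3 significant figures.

Cross-sectional area A = πD²/4 = π(0.336)²/4 = 0.08867 m²; mean velocity V = Q/A = 0.00513/0.08867 = 0.05786 m/s.
Reynolds number Re = ρVD/μ = 1160 · 0.05786 · 0.336 / 0.00189 = 1.193e+04.
Re > 4000 → turbulent. Relative roughness ε/D = 0.000224/0.336 = 0.000667. Haaland: 1/√f = -1.8 log₁₀[(0.000667/3.7)^1.11 + 6.9/1.193e+04] = -1.8 log₁₀[6.98e-05 + 0.000578] = 5.739, so f = 0.03036.
Darcy-Weisbach: ΔP = f(L/D)(ρV²/2) = 0.03036·(71.8/0.336)·(1160·0.05786²/2) = 0.03036·213.7·1.941 = 12.6 Pa.
Head loss h_f = ΔP/(ρg) = 12.6/(1160·9.81) = 0.00111 m.

h_f ≈ 0.00111 m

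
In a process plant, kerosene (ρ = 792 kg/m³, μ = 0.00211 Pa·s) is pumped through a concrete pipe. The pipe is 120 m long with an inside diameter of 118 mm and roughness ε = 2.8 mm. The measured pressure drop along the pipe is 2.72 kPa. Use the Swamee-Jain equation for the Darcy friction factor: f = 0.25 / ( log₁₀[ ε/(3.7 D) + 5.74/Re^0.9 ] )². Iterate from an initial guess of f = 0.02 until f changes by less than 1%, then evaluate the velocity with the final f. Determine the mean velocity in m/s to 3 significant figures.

Rearranging Darcy-Weisbach: V = √(2·ΔP·D/(f·L·ρ)). With ε/D = 0.0028/0.118 = 0.0237, iterate starting from f = 0.02:
  f = 0.02 → V = √(2·2720·0.118/(0.02·120·792)) = 0.5811 m/s; Re = ρVD/μ = 2.574e+04; f → 0.05393
  f = 0.05393 → V = 0.3539 m/s; Re = 1.568e+04; f → 0.05499
  f = 0.05499 → V = 0.3505 m/s; Re = 1.552e+04; f → 0.05501
Converged (Δf/f < 1%). With the final f = 0.05501: V = √(2·2720·0.118/(0.05501·120·792)) = 0.3504 m/s.

V ≈ 0.350 m/s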